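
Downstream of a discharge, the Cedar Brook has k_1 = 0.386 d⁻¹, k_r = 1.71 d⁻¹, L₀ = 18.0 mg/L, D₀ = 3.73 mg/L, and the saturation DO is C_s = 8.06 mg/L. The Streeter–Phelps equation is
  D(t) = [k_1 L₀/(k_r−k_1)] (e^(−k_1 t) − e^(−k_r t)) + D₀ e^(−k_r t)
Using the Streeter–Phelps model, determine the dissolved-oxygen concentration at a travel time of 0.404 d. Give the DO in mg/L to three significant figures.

DO ≈ 4.33 mg/L

k_1 L₀/(k_r−k_1) = 0.386×18.0/(1.71−0.386) = 6.948/1.324 = 5.248 mg/L.
e^(−k_1 t) = e^(−0.386×0.4040) = 0.8556; e^(−k_r t) = e^(−1.71×0.4040) = 0.5012.
D = 5.248 × (0.8556 − 0.5012) + 3.73 × 0.5012 = 1.860 + 1.869 = 3.729 mg/L.
DO = C_s − D = 8.06 − 3.729 = 4.331 mg/L.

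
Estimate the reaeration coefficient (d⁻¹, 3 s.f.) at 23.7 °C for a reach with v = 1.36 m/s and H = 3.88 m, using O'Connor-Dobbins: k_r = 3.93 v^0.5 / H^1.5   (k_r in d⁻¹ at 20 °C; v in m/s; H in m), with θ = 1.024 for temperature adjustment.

k_r ≈ 0.655 d⁻¹

k_r(20) = 3.93 × 1.36^0.5 / 3.88^1.5 = 3.93 × 1.166 / 7.643 = 0.5997 d⁻¹.
k_r(23.7) = 0.5997 × 1.024^(23.7−20) = 0.5997 × 1.092 = 0.6547 d⁻¹.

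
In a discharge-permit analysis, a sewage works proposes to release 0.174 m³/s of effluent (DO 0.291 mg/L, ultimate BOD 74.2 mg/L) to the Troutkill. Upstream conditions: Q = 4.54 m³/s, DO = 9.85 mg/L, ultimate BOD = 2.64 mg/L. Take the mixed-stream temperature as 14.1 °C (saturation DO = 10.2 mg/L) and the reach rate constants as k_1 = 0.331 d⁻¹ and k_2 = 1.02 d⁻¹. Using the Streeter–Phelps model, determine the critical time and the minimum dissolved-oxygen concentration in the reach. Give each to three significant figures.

Mixed DO = (4.54×9.85 + 0.174×0.291)/(4.54+0.174) = 44.77/4.714 = 9.497 mg/L.
Mixed L₀ = (4.54×2.64 + 0.174×74.2)/(4.714) = 24.90/4.714 = 5.281 mg/L.
Initial deficit D₀ = C_s − DO₀ = 10.2 − 9.497 = 0.7028 mg/L.
t_c = (1/0.6890) ln[(1.02/0.331)(1 − 0.7028×0.6890/(0.331×5.281))] = 1.451 × ln(2.228) = 1.163 d.
D_c = (0.331/1.02) × 5.281 × e^(−0.331×1.163) = 0.3245 × 5.281 × 0.6806 = 1.166 mg/L.
Minimum DO = 10.2 − 1.166 = 9.034 mg/L.

t_c ≈ 1.16 d; minimum DO ≈ 9.03 mg/L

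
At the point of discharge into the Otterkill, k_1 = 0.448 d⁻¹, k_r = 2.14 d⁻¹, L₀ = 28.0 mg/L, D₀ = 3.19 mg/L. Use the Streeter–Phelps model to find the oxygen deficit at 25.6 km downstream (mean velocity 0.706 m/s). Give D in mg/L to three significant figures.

D ≈ 4.42 mg/L

Travel time t = x/v = 25.6 km / (0.706 m/s) = 25600 m / 0.706 m/s = 36260 s = 0.4197 d.
k_1 L₀/(k_r−k_1) = 0.448×28.0/(2.14−0.448) = 12.54/1.692 = 7.414 mg/L.
e^(−k_1 t) = e^(−0.448×0.4197) = 0.8286; e^(−k_r t) = e^(−2.14×0.4197) = 0.4073.
D = 7.414 × (0.8286 − 0.4073) + 3.19 × 0.4073 = 3.123 + 1.299 = 4.423 mg/L.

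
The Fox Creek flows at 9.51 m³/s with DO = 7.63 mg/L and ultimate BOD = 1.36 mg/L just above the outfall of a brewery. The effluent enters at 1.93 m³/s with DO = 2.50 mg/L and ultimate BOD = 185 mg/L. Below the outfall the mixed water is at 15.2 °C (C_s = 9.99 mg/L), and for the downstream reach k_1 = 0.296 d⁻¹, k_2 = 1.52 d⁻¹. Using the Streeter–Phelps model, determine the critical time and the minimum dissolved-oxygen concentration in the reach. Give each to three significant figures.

t_c ≈ 0.902 d; minimum DO ≈ 5.17 mg/L

Mixed DO = (9.51×7.63 + 1.93×2.50)/(9.51+1.93) = 77.39/11.44 = 6.765 mg/L.
Mixed L₀ = (9.51×1.36 + 1.93×185)/(11.44) = 370.0/11.44 = 32.34 mg/L.
Initial deficit D₀ = C_s − DO₀ = 9.99 − 6.765 = 3.225 mg/L.
t_c = (1/1.224) ln[(1.52/0.296)(1 − 3.225×1.224/(0.296×32.34))] = 0.8170 × ln(3.017) = 0.9023 d.
D_c = (0.296/1.52) × 32.34 × e^(−0.296×0.9023) = 0.1947 × 32.34 × 0.7656 = 4.822 mg/L.
Minimum DO = 9.99 − 4.822 = 5.168 mg/L.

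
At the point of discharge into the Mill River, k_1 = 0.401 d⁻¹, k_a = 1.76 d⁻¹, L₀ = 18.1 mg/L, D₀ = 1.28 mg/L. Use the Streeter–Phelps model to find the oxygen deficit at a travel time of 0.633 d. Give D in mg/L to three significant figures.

D ≈ 2.81 mg/L

k_1 L₀/(k_a−k_1) = 0.401×18.1/(1.76−0.401) = 7.258/1.359 = 5.341 mg/L.
e^(−k_1 t) = e^(−0.401×0.6330) = 0.7758; e^(−k_a t) = e^(−1.76×0.6330) = 0.3282.
D = 5.341 × (0.7758 − 0.3282) + 1.28 × 0.3282 = 2.391 + 0.4201 = 2.811 mg/L.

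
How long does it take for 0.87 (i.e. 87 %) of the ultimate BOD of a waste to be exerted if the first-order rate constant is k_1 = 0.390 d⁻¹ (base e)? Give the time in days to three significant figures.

y/L₀ = 1 − e^(−k_1 t) = 0.87 ⇒ e^(−k_1 t) = 0.130
t = −ln(0.130) / 0.390 = 2.040 / 0.390 = 5.231 d.

t ≈ 5.23 d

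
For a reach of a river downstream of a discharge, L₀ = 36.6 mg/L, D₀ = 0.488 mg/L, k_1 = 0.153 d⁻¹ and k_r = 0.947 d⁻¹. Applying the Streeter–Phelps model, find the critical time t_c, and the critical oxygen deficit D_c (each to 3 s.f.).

At the critical point dD/dt = 0, so k_1 L₀ e^(−k_1 t) = k_r D. Substituting D(t) from the Streeter–Phelps equation and solving for t gives
t_c = ln[(k_r/k_1)(1 − D₀(k_r−k_1)/(k_1 L₀))] / (k_r−k_1).
Here k_r−k_1 = 0.7940 d⁻¹ and 1 − D₀(k_r−k_1)/(k_1 L₀) = 1 − 0.488×0.7940/(0.153×36.6) = 0.9308, so
t_c = ln(6.190 × 0.9308) / 0.7940 = 1.751 / 0.7940 = 2.205 d.
D_c = (k_1/k_r) L₀ e^(−k_1 t_c) = (0.153/0.947) × 36.6 × e^(−0.153×2.205) = 0.1616 × 36.6 × 0.7136 = 4.220 mg/L.

t_c ≈ 2.21 d; D_c ≈ 4.22 mg/L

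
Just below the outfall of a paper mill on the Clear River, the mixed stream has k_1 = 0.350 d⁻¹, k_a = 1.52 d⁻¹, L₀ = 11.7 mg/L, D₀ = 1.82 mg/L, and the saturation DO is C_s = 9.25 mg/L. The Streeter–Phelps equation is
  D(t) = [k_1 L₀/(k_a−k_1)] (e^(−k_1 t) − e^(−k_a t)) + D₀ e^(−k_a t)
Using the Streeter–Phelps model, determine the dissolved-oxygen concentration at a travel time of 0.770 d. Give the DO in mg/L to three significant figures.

DO ≈ 7.10 mg/L

k_1 L₀/(k_a−k_1) = 0.350×11.7/(1.52−0.350) = 4.095/1.170 = 3.500 mg/L.
e^(−k_1 t) = e^(−0.350×0.7700) = 0.7638; e^(−k_a t) = e^(−1.52×0.7700) = 0.3102.
D = 3.500 × (0.7638 − 0.3102) + 1.82 × 0.3102 = 1.587 + 0.5646 = 2.152 mg/L.
DO = C_s − D = 9.25 − 2.152 = 7.098 mg/L.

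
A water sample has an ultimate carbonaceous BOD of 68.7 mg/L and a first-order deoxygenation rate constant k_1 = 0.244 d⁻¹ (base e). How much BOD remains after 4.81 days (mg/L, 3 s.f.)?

L ≈ 21.2 mg/L

L_t = L₀ e^(−k_1 t) = 68.7 × e^(−0.244×4.81) = 68.7 × 0.3092 = 21.24 mg/L.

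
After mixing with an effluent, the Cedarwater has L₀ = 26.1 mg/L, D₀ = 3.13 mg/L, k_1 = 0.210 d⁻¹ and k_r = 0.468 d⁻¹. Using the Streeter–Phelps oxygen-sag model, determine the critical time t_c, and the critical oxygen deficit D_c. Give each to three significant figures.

At the critical point dD/dt = 0, so k_1 L₀ e^(−k_1 t) = k_r D. Substituting D(t) from the Streeter–Phelps equation and solving for t gives
t_c = ln[(k_r/k_1)(1 − D₀(k_r−k_1)/(k_1 L₀))] / (k_r−k_1).
Here k_r−k_1 = 0.2580 d⁻¹ and 1 − D₀(k_r−k_1)/(k_1 L₀) = 1 − 3.13×0.2580/(0.210×26.1) = 0.8527, so
t_c = ln(2.229 × 0.8527) / 0.2580 = 0.6420 / 0.2580 = 2.488 d.
L(t_c) = L₀ e^(−k_1 t_c) = 26.1 × 0.5930 = 15.48 mg/L, and at the critical point k_r D_c = k_1 L, so D_c = (0.210/0.468) × 15.48 = 6.945 mg/L.

t_c ≈ 2.49 d; D_c ≈ 6.95 mg/L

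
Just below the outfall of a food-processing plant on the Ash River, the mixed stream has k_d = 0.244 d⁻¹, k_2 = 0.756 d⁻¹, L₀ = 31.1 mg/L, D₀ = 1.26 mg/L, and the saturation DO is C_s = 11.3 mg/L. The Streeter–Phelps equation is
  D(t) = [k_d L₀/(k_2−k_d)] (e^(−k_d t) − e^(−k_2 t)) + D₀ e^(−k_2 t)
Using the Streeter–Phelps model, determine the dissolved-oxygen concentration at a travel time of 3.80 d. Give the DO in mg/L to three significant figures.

DO ≈ 6.20 mg/L

k_d L₀/(k_2−k_d) = 0.244×31.1/(0.756−0.244) = 7.588/0.5120 = 14.82 mg/L.
e^(−k_d t) = e^(−0.244×3.800) = 0.3957; e^(−k_2 t) = e^(−0.756×3.800) = 0.05654.
D = 14.82 × (0.3957 − 0.05654) + 1.26 × 0.05654 = 5.026 + 0.07124 = 5.097 mg/L.
DO = C_s − D = 11.3 − 5.097 = 6.203 mg/L.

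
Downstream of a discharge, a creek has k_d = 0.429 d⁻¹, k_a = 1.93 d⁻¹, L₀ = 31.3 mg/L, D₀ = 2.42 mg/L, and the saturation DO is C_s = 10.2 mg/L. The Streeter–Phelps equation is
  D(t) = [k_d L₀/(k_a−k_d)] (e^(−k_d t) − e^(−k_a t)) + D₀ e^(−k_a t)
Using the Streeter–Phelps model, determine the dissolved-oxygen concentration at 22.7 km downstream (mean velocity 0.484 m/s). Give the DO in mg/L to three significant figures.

DO ≈ 5.40 mg/L

Travel time t = x/v = 22.7 km / (0.484 m/s) = 22700 m / 0.484 m/s = 46900 s = 0.5428 d.
k_d L₀/(k_a−k_d) = 0.429×31.3/(1.93−0.429) = 13.43/1.501 = 8.946 mg/L.
e^(−k_d t) = e^(−0.429×0.5428) = 0.7923; e^(−k_a t) = e^(−1.93×0.5428) = 0.3508.
D = 8.946 × (0.7923 − 0.3508) + 2.42 × 0.3508 = 3.950 + 0.8488 = 4.798 mg/L.
DO = C_s − D = 10.2 − 4.798 = 5.402 mg/L.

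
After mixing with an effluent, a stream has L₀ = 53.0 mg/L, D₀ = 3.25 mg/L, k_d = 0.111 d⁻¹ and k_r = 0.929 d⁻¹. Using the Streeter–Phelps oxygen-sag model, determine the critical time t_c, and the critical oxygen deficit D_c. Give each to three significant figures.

t_c ≈ 1.86 d; D_c ≈ 5.15 mg/L

At the critical point dD/dt = 0, so k_d L₀ e^(−k_d t) = k_r D. Substituting D(t) from the Streeter–Phelps equation and solving for t gives
t_c = ln[(k_r/k_d)(1 − D₀(k_r−k_d)/(k_d L₀))] / (k_r−k_d).
Here k_r−k_d = 0.8180 d⁻¹ and 1 − D₀(k_r−k_d)/(k_d L₀) = 1 − 3.25×0.8180/(0.111×53.0) = 0.5481, so
t_c = ln(8.369 × 0.5481) / 0.8180 = 1.523 / 0.8180 = 1.862 d.
D_c = (k_d/k_r) L₀ e^(−k_d t_c) = (0.111/0.929) × 53.0 × e^(−0.111×1.862) = 0.1195 × 53.0 × 0.8133 = 5.150 mg/L.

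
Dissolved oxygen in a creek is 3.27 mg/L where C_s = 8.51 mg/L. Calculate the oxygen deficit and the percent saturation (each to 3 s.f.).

D = C_s − C = 8.51 − 3.27 = 5.24 mg/L.
% saturation = 3.27/8.51 × 100 = 38.4 %.

D ≈ 5.24 mg/L; 38.4 % saturation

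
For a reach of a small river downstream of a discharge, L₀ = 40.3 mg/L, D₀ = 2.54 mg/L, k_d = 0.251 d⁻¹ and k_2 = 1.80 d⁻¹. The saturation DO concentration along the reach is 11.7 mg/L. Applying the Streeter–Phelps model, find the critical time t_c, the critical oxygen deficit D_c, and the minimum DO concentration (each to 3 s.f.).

With k_2/k_d = 7.171 and 1 − D₀(k_2−k_d)/(k_d L₀) = 0.6110,
t_c = ln(7.171 × 0.6110) / (1.80 − 0.251) = ln(4.382) / 1.549 = 1.477/1.549 = 0.9538 d.
L(t_c) = L₀ e^(−k_d t_c) = 40.3 × 0.7871 = 31.72 mg/L, and at the critical point k_2 D_c = k_d L, so D_c = (0.251/1.80) × 31.72 = 4.423 mg/L.
Minimum DO = C_s − D_c = 11.7 − 4.423 = 7.277 mg/L.

t_c ≈ 0.954 d; D_c ≈ 4.42 mg/L; min DO ≈ 7.28 mg/L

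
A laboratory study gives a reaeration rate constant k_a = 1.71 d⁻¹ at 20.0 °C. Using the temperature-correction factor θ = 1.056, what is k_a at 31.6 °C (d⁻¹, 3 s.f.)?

k_a(T₂) = k_a(T₁) · θ^(T₂−T₁) = 1.71 × 1.056^(31.6−20.0)
= 1.71 × 1.056^11.6 = 1.71 × 1.881 = 3.217 d⁻¹.

k_a ≈ 3.22 d⁻¹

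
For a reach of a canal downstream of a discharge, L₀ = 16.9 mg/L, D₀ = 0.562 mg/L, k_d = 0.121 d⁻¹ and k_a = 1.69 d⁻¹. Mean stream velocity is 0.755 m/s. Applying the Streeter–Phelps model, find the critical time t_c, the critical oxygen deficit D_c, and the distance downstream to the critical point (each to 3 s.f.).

t_c = [1/(k_a−k_d)] ln[(k_a/k_d)(1 − D₀(k_a−k_d)/(k_d L₀))]
= [1/(1.69−0.121)] ln[(1.69/0.121)(1 − 0.562×1.569/(0.121×16.9))]
= (1/1.569) ln[13.97 × 0.5688] = 0.6373 × ln(7.944) = 0.6373 × 2.072 = 1.321 d.
D_c = (k_d/k_a) L₀ e^(−k_d t_c) = (0.121/1.69) × 16.9 × e^(−0.121×1.321) = 0.07160 × 16.9 × 0.8523 = 1.031 mg/L.
x_c = v t_c = 0.755 m/s × 1.321 d × 86400 s/d = 86160 m ≈ 86.2 km.

t_c ≈ 1.32 d; D_c ≈ 1.03 mg/L; x_c ≈ 86.2 km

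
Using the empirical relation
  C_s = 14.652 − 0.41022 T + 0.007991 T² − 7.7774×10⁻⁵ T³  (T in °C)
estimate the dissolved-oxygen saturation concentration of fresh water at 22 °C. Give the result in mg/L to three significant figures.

C_s = 14.652 − 0.41022×22 + 0.007991×22² − 7.7774×10⁻⁵×22³ = 8.667 mg/L.

C_s ≈ 8.67 mg/L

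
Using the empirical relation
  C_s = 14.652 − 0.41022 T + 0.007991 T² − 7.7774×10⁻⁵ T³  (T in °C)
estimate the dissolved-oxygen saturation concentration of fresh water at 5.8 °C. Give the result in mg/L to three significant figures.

C_s ≈ 12.5 mg/L

C_s = 14.652 − 0.41022×5.8 + 0.007991×5.8² − 7.7774×10⁻⁵×5.8³ = 12.53 mg/L.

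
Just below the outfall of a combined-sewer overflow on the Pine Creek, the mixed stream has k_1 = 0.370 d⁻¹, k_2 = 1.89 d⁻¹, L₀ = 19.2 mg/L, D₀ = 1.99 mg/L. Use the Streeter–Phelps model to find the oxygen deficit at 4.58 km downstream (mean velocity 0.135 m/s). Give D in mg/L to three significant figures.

Travel time t = x/v = 4.58 km / (0.135 m/s) = 4580 m / 0.135 m/s = 33930 s = 0.3927 d.
k_1 L₀/(k_2−k_1) = 0.370×19.2/(1.89−0.370) = 7.104/1.520 = 4.674 mg/L.
e^(−k_1 t) = e^(−0.370×0.3927) = 0.8648; e^(−k_2 t) = e^(−1.89×0.3927) = 0.4761.
D = 4.674 × (0.8648 − 0.4761) + 1.99 × 0.4761 = 1.817 + 0.9474 = 2.764 mg/L.

D ≈ 2.76 mg/L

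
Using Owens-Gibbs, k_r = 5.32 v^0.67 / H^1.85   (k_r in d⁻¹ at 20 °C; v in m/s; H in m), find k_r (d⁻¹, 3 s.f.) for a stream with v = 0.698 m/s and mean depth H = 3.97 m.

k_r ≈ 0.326 d⁻¹

k_r = 5.32 × 0.698^0.67 / 3.97^1.85 = 5.32 × 0.7859 / 12.82 = 0.3262 d⁻¹.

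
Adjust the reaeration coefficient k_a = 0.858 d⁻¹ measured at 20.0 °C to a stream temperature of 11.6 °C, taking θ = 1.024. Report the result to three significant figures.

k_a(T₂) = k_a(T₁) · θ^(T₂−T₁) = 0.858 × 1.024^(11.6−20.0)
= 0.858 × 1.024^-8.40 = 0.858 × 0.8194 = 0.7030 d⁻¹.

k_a ≈ 0.703 d⁻¹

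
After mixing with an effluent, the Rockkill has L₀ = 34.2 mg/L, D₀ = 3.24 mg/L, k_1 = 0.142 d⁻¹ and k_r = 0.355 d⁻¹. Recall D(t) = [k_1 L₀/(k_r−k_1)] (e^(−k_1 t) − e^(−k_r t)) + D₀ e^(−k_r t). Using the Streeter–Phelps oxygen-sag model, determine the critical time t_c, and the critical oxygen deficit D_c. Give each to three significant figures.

At the critical point dD/dt = 0, so k_1 L₀ e^(−k_1 t) = k_r D. Substituting D(t) from the Streeter–Phelps equation and solving for t gives
t_c = ln[(k_r/k_1)(1 − D₀(k_r−k_1)/(k_1 L₀))] / (k_r−k_1).
Here k_r−k_1 = 0.2130 d⁻¹ and 1 − D₀(k_r−k_1)/(k_1 L₀) = 1 − 3.24×0.2130/(0.142×34.2) = 0.8579, so
t_c = ln(2.500 × 0.8579) / 0.2130 = 0.7630 / 0.2130 = 3.582 d.
D_c = (k_1/k_r) L₀ e^(−k_1 t_c) = (0.142/0.355) × 34.2 × e^(−0.142×3.582) = 0.4000 × 34.2 × 0.6013 = 8.226 mg/L.

t_c ≈ 3.58 d; D_c ≈ 8.23 mg/L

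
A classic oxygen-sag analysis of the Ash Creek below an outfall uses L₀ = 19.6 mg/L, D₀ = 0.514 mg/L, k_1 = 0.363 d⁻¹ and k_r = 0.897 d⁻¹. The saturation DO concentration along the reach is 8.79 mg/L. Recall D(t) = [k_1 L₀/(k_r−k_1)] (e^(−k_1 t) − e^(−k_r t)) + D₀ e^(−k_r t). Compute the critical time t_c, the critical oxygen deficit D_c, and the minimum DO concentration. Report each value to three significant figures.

With k_r/k_1 = 2.471 and 1 − D₀(k_r−k_1)/(k_1 L₀) = 0.9614,
t_c = ln(2.471 × 0.9614) / (0.897 − 0.363) = ln(2.376) / 0.5340 = 0.8653/0.5340 = 1.620 d.
D_c = (k_1/k_r) L₀ e^(−k_1 t_c) = (0.363/0.897) × 19.6 × e^(−0.363×1.620) = 0.4047 × 19.6 × 0.5553 = 4.405 mg/L.
Minimum DO = C_s − D_c = 8.79 − 4.405 = 4.385 mg/L.

t_c ≈ 1.62 d; D_c ≈ 4.40 mg/L; min DO ≈ 4.39 mg/L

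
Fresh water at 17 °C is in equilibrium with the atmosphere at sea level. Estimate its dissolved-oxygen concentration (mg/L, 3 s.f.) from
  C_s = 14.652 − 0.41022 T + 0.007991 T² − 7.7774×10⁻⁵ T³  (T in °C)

C_s ≈ 9.61 mg/L

C_s = 14.652 − 0.41022×17 + 0.007991×17² − 7.7774×10⁻⁵×17³ = 9.606 mg/L.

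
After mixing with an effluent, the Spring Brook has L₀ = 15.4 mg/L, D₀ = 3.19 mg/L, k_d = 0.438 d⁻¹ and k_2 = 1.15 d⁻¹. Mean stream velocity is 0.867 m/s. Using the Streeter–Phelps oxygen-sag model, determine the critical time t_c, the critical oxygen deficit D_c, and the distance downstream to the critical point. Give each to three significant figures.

At the critical point dD/dt = 0, so k_d L₀ e^(−k_d t) = k_2 D. Substituting D(t) from the Streeter–Phelps equation and solving for t gives
t_c = ln[(k_2/k_d)(1 − D₀(k_2−k_d)/(k_d L₀))] / (k_2−k_d).
Here k_2−k_d = 0.7120 d⁻¹ and 1 − D₀(k_2−k_d)/(k_d L₀) = 1 − 3.19×0.7120/(0.438×15.4) = 0.6633, so
t_c = ln(2.626 × 0.6633) / 0.7120 = 0.5547 / 0.7120 = 0.7791 d.
D_c = (k_d/k_2) L₀ e^(−k_d t_c) = (0.438/1.15) × 15.4 × e^(−0.438×0.7791) = 0.3809 × 15.4 × 0.7109 = 4.170 mg/L.
x_c = v t_c = 0.867 m/s × 0.7791 d × 86400 s/d = 58360 m ≈ 58.4 km.

t_c ≈ 0.779 d; D_c ≈ 4.17 mg/L; x_c ≈ 58.4 km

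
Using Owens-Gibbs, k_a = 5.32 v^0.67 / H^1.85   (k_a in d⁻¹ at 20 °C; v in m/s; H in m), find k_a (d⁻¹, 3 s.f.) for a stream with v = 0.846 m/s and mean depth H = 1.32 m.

k_a = 5.32 × 0.846^0.67 / 1.32^1.85 = 5.32 × 0.8940 / 1.671 = 2.846 d⁻¹.

k_a ≈ 2.85 d⁻¹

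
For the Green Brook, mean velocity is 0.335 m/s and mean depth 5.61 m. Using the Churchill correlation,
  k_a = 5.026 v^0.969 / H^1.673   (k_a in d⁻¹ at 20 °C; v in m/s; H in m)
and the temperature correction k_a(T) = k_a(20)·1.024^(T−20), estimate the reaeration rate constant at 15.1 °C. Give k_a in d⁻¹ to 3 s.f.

k_a ≈ 0.0866 d⁻¹

k_a(20) = 5.026 × 0.335^0.969 / 5.61^1.673 = 5.026 × 0.3466 / 17.91 = 0.09727 d⁻¹.
k_a(15.1) = 0.09727 × 1.024^(15.1−20) = 0.09727 × 0.8903 = 0.08660 d⁻¹.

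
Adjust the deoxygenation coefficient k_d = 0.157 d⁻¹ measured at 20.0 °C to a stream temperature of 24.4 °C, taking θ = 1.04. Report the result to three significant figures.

k_d(T₂) = k_d(T₁) · θ^(T₂−T₁) = 0.157 × 1.04^(24.4−20.0)
= 0.157 × 1.04^4.40 = 0.157 × 1.188 = 0.1866 d⁻¹.

k_d ≈ 0.187 d⁻¹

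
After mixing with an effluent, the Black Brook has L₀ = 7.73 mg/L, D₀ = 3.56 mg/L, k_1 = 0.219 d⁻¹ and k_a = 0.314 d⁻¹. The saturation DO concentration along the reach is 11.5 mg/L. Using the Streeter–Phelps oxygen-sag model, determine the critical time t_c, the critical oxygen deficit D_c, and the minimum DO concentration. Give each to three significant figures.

At the critical point dD/dt = 0, so k_1 L₀ e^(−k_1 t) = k_a D. Substituting D(t) from the Streeter–Phelps equation and solving for t gives
t_c = ln[(k_a/k_1)(1 − D₀(k_a−k_1)/(k_1 L₀))] / (k_a−k_1).
Here k_a−k_1 = 0.09500 d⁻¹ and 1 − D₀(k_a−k_1)/(k_1 L₀) = 1 − 3.56×0.09500/(0.219×7.73) = 0.8002, so
t_c = ln(1.434 × 0.8002) / 0.09500 = 0.1375 / 0.09500 = 1.447 d.
L(t_c) = L₀ e^(−k_1 t_c) = 7.73 × 0.7284 = 5.631 mg/L, and at the critical point k_a D_c = k_1 L, so D_c = (0.219/0.314) × 5.631 = 3.927 mg/L.
Minimum DO = C_s − D_c = 11.5 − 3.927 = 7.573 mg/L.

t_c ≈ 1.45 d; D_c ≈ 3.93 mg/L; min DO ≈ 7.57 mg/L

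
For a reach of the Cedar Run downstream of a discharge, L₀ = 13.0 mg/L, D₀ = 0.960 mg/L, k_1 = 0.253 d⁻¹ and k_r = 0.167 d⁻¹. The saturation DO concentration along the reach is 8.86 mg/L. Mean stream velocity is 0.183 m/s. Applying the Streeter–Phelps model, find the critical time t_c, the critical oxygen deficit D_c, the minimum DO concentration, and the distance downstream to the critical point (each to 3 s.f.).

t_c = [1/(k_r−k_1)] ln[(k_r/k_1)(1 − D₀(k_r−k_1)/(k_1 L₀))]
= [1/(0.167−0.253)] ln[(0.167/0.253)(1 − 0.960×-0.08600/(0.253×13.0))]
= (1/-0.08600) ln[0.6601 × 1.025] = -11.63 × ln(0.6766) = -11.63 × -0.3906 = 4.542 d.
L(t_c) = L₀ e^(−k_1 t_c) = 13.0 × 0.3169 = 4.120 mg/L, and at the critical point k_r D_c = k_1 L, so D_c = (0.253/0.167) × 4.120 = 6.242 mg/L.
Minimum DO = C_s − D_c = 8.86 − 6.242 = 2.618 mg/L.
x_c = v t_c = 0.183 m/s × 4.542 d × 86400 s/d = 71810 m ≈ 71.8 km.

t_c ≈ 4.54 d; D_c ≈ 6.24 mg/L; min DO ≈ 2.62 mg/L; x_c ≈ 71.8 km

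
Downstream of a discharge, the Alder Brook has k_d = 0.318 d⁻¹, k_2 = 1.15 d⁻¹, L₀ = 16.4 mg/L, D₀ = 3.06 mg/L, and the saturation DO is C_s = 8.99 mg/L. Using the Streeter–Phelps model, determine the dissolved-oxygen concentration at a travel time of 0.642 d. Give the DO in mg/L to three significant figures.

DO ≈ 5.41 mg/L

k_d L₀/(k_2−k_d) = 0.318×16.4/(1.15−0.318) = 5.215/0.8320 = 6.268 mg/L.
e^(−k_d t) = e^(−0.318×0.6420) = 0.8153; e^(−k_2 t) = e^(−1.15×0.6420) = 0.4779.
D = 6.268 × (0.8153 − 0.4779) + 3.06 × 0.4779 = 2.115 + 1.462 = 3.577 mg/L.
DO = C_s − D = 8.99 − 3.577 = 5.413 mg/L.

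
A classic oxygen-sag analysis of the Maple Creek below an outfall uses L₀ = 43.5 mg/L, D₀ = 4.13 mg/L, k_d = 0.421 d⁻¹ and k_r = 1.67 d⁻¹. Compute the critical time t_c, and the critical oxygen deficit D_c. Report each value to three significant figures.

At the critical point dD/dt = 0, so k_d L₀ e^(−k_d t) = k_r D. Substituting D(t) from the Streeter–Phelps equation and solving for t gives
t_c = ln[(k_r/k_d)(1 − D₀(k_r−k_d)/(k_d L₀))] / (k_r−k_d).
Here k_r−k_d = 1.249 d⁻¹ and 1 − D₀(k_r−k_d)/(k_d L₀) = 1 − 4.13×1.249/(0.421×43.5) = 0.7183, so
t_c = ln(3.967 × 0.7183) / 1.249 = 1.047 / 1.249 = 0.8384 d.
L(t_c) = L₀ e^(−k_d t_c) = 43.5 × 0.7026 = 30.56 mg/L, and at the critical point k_r D_c = k_d L, so D_c = (0.421/1.67) × 30.56 = 7.705 mg/L.

t_c ≈ 0.838 d; D_c ≈ 7.70 mg/L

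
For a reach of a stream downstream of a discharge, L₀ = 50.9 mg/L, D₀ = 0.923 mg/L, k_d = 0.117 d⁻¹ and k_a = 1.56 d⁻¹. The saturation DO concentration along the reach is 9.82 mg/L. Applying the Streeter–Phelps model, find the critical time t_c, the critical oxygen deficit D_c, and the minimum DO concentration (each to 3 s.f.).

t_c ≈ 1.62 d; D_c ≈ 3.16 mg/L; min DO ≈ 6.66 mg/L

t_c = [1/(k_a−k_d)] ln[(k_a/k_d)(1 − D₀(k_a−k_d)/(k_d L₀))]
= [1/(1.56−0.117)] ln[(1.56/0.117)(1 − 0.923×1.443/(0.117×50.9))]
= (1/1.443) ln[13.33 × 0.7764] = 0.6930 × ln(10.35) = 0.6930 × 2.337 = 1.620 d.
D_c = (k_d/k_a) L₀ e^(−k_d t_c) = (0.117/1.56) × 50.9 × e^(−0.117×1.620) = 0.07500 × 50.9 × 0.8274 = 3.159 mg/L.
Minimum DO = C_s − D_c = 9.82 − 3.159 = 6.661 mg/L.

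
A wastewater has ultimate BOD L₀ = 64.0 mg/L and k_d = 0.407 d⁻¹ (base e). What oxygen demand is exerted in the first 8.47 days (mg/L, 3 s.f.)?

y_t = L₀(1 − e^(−k_d t)) = 64.0 × (1 − e^(−0.407×8.47))
= 64.0 × (1 − 0.03183) = 64.0 × 0.9682 = 61.96 mg/L.

y ≈ 62.0 mg/L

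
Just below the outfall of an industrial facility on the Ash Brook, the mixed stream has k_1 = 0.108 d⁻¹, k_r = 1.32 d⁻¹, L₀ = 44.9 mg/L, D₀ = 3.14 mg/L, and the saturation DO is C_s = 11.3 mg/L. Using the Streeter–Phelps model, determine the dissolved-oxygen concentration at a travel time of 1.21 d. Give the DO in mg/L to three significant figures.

DO ≈ 7.96 mg/L

k_1 L₀/(k_r−k_1) = 0.108×44.9/(1.32−0.108) = 4.849/1.212 = 4.001 mg/L.
e^(−k_1 t) = e^(−0.108×1.210) = 0.8775; e^(−k_r t) = e^(−1.32×1.210) = 0.2025.
D = 4.001 × (0.8775 − 0.2025) + 3.14 × 0.2025 = 2.701 + 0.6357 = 3.337 mg/L.
DO = C_s − D = 11.3 − 3.337 = 7.963 mg/L.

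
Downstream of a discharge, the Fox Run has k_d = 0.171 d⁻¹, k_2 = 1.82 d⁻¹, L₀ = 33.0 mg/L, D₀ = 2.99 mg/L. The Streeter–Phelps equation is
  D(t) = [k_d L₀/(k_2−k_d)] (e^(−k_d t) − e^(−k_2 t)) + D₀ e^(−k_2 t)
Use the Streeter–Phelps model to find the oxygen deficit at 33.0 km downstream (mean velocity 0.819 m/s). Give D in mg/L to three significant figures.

Travel time t = x/v = 33.0 km / (0.819 m/s) = 33000 m / 0.819 m/s = 40290 s = 0.4664 d.
k_d L₀/(k_2−k_d) = 0.171×33.0/(1.82−0.171) = 5.643/1.649 = 3.422 mg/L.
e^(−k_d t) = e^(−0.171×0.4664) = 0.9234; e^(−k_2 t) = e^(−1.82×0.4664) = 0.4279.
D = 3.422 × (0.9234 − 0.4279) + 2.99 × 0.4279 = 1.695 + 1.280 = 2.975 mg/L.

D ≈ 2.97 mg/L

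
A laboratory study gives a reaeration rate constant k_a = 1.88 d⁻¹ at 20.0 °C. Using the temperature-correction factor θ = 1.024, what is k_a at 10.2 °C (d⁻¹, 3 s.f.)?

k_a(T₂) = k_a(T₁) · θ^(T₂−T₁) = 1.88 × 1.024^(10.2−20.0)
= 1.88 × 1.024^-9.80 = 1.88 × 0.7926 = 1.490 d⁻¹.

k_a ≈ 1.49 d⁻¹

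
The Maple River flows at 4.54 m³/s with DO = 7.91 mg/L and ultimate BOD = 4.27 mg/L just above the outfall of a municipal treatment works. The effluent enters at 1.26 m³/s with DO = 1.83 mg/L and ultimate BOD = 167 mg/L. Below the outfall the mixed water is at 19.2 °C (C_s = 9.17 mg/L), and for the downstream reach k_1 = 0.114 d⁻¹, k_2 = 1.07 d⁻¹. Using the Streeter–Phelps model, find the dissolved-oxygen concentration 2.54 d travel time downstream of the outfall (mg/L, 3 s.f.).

DO ≈ 5.77 mg/L

Mixed DO = (4.54×7.91 + 1.26×1.83)/(4.54+1.26) = 38.22/5.800 = 6.589 mg/L.
Mixed L₀ = (4.54×4.27 + 1.26×167)/(5.800) = 229.8/5.800 = 39.62 mg/L.
Initial deficit D₀ = C_s − DO₀ = 9.17 − 6.589 = 2.581 mg/L.
D(2.54) = [0.114×39.62/(1.07−0.114)](e^(−0.114×2.54) − e^(−1.07×2.54)) + 2.581 e^(−1.07×2.54)
= 4.725 × (0.7486 − 0.06602) + 2.581 × 0.06602 = 3.395 mg/L.
DO = 9.17 − 3.395 = 5.775 mg/L.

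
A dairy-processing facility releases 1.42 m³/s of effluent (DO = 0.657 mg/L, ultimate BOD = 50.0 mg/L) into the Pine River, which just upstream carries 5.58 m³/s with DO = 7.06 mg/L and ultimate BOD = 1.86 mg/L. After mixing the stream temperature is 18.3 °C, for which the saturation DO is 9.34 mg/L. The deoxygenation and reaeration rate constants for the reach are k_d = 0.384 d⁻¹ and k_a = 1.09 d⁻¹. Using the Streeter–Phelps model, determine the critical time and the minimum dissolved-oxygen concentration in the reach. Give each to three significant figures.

Mixed DO = (5.58×7.06 + 1.42×0.657)/(5.58+1.42) = 40.33/7.000 = 5.761 mg/L.
Mixed L₀ = (5.58×1.86 + 1.42×50.0)/(7.000) = 81.38/7.000 = 11.63 mg/L.
Initial deficit D₀ = C_s − DO₀ = 9.34 − 5.761 = 3.579 mg/L.
t_c = (1/0.7060) ln[(1.09/0.384)(1 − 3.579×0.7060/(0.384×11.63))] = 1.416 × ln(1.232) = 0.2955 d.
D_c = (0.384/1.09) × 11.63 × e^(−0.384×0.2955) = 0.3523 × 11.63 × 0.8927 = 3.656 mg/L.
Minimum DO = 9.34 − 3.656 = 5.684 mg/L.

t_c ≈ 0.295 d; minimum DO ≈ 5.68 mg/L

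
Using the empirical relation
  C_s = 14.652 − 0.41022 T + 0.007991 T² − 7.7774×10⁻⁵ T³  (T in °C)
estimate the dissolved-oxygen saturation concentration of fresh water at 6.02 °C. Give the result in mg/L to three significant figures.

C_s = 14.652 − 0.41022×6.02 + 0.007991×6.02² − 7.7774×10⁻⁵×6.02³ = 12.46 mg/L.

C_s ≈ 12.5 mg/L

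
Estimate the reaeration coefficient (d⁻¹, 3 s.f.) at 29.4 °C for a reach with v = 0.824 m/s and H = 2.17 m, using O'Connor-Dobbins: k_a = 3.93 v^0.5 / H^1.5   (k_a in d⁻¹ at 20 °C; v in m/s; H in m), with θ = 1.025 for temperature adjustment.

k_a(20) = 3.93 × 0.824^0.5 / 2.17^1.5 = 3.93 × 0.9077 / 3.197 = 1.116 d⁻¹.
k_a(29.4) = 1.116 × 1.025^(29.4−20) = 1.116 × 1.261 = 1.408 d⁻¹.

k_a ≈ 1.41 d⁻¹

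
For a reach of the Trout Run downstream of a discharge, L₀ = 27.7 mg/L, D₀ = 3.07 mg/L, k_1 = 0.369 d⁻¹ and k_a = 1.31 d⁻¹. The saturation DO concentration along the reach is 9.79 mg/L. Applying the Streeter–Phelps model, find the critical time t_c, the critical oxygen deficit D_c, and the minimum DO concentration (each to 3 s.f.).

t_c ≈ 0.993 d; D_c ≈ 5.41 mg/L; min DO ≈ 4.38 mg/L

At the critical point dD/dt = 0, so k_1 L₀ e^(−k_1 t) = k_a D. Substituting D(t) from the Streeter–Phelps equation and solving for t gives
t_c = ln[(k_a/k_1)(1 − D₀(k_a−k_1)/(k_1 L₀))] / (k_a−k_1).
Here k_a−k_1 = 0.9410 d⁻¹ and 1 − D₀(k_a−k_1)/(k_1 L₀) = 1 − 3.07×0.9410/(0.369×27.7) = 0.7174, so
t_c = ln(3.550 × 0.7174) / 0.9410 = 0.9348 / 0.9410 = 0.9934 d.
D_c = (k_1/k_a) L₀ e^(−k_1 t_c) = (0.369/1.31) × 27.7 × e^(−0.369×0.9934) = 0.2817 × 27.7 × 0.6931 = 5.408 mg/L.
Minimum DO = C_s − D_c = 9.79 − 5.408 = 4.382 mg/L.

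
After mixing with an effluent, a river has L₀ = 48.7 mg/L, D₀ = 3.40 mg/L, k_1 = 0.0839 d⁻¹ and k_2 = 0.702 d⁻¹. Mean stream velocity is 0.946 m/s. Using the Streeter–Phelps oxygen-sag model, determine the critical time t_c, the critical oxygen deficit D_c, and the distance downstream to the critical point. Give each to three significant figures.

t_c ≈ 2.27 d; D_c ≈ 4.81 mg/L; x_c ≈ 185 km

With k_2/k_1 = 8.367 and 1 − D₀(k_2−k_1)/(k_1 L₀) = 0.4857,
t_c = ln(8.367 × 0.4857) / (0.702 − 0.0839) = ln(4.064) / 0.6181 = 1.402/0.6181 = 2.268 d.
D_c = (k_1/k_2) L₀ e^(−k_1 t_c) = (0.0839/0.702) × 48.7 × e^(−0.0839×2.268) = 0.1195 × 48.7 × 0.8267 = 4.812 mg/L.
x_c = v t_c = 0.946 m/s × 2.268 d × 86400 s/d = 185400 m ≈ 185 km.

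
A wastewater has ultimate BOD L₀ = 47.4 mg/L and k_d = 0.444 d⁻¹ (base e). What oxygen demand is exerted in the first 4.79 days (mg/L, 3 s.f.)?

y ≈ 41.7 mg/L

y_t = L₀(1 − e^(−k_d t)) = 47.4 × (1 − e^(−0.444×4.79))
= 47.4 × (1 − 0.1192) = 47.4 × 0.8808 = 41.75 mg/L.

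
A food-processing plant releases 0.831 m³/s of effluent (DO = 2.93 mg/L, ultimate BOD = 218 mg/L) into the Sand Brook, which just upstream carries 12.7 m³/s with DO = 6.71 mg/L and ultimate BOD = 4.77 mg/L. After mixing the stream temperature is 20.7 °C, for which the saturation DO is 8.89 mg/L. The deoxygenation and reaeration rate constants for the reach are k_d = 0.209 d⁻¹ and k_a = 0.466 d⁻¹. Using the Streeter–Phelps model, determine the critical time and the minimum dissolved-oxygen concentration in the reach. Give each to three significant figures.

Mixed DO = (12.7×6.71 + 0.831×2.93)/(12.7+0.831) = 87.65/13.53 = 6.478 mg/L.
Mixed L₀ = (12.7×4.77 + 0.831×218)/(13.53) = 241.7/13.53 = 17.87 mg/L.
Initial deficit D₀ = C_s − DO₀ = 8.89 − 6.478 = 2.412 mg/L.
t_c = (1/0.2570) ln[(0.466/0.209)(1 − 2.412×0.2570/(0.209×17.87))] = 3.891 × ln(1.859) = 2.414 d.
D_c = (0.209/0.466) × 17.87 × e^(−0.209×2.414) = 0.4485 × 17.87 × 0.6038 = 4.838 mg/L.
Minimum DO = 8.89 − 4.838 = 4.052 mg/L.

t_c ≈ 2.41 d; minimum DO ≈ 4.05 mg/L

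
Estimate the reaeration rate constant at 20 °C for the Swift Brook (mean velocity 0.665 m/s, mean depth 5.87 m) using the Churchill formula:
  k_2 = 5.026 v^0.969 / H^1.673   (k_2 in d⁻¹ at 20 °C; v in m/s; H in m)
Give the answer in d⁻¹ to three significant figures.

k_2 = 5.026 × 0.665^0.969 / 5.87^1.673 = 5.026 × 0.6735 / 19.32 = 0.1752 d⁻¹.

k_2 ≈ 0.175 d⁻¹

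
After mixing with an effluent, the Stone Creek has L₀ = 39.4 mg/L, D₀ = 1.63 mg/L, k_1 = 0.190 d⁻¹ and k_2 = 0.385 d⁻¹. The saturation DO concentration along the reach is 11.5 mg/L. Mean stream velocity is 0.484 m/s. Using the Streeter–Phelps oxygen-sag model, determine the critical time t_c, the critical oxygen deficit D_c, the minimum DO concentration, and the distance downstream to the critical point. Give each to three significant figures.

t_c ≈ 3.40 d; D_c ≈ 10.2 mg/L; min DO ≈ 1.31 mg/L; x_c ≈ 142 km

t_c = [1/(k_2−k_1)] ln[(k_2/k_1)(1 − D₀(k_2−k_1)/(k_1 L₀))]
= [1/(0.385−0.190)] ln[(0.385/0.190)(1 − 1.63×0.1950/(0.190×39.4))]
= (1/0.1950) ln[2.026 × 0.9575] = 5.128 × ln(1.940) = 5.128 × 0.6628 = 3.399 d.
L(t_c) = L₀ e^(−k_1 t_c) = 39.4 × 0.5242 = 20.65 mg/L, and at the critical point k_2 D_c = k_1 L, so D_c = (0.190/0.385) × 20.65 = 10.19 mg/L.
Minimum DO = C_s − D_c = 11.5 − 10.19 = 1.307 mg/L.
x_c = v t_c = 0.484 m/s × 3.399 d × 86400 s/d = 142100 m ≈ 142 km.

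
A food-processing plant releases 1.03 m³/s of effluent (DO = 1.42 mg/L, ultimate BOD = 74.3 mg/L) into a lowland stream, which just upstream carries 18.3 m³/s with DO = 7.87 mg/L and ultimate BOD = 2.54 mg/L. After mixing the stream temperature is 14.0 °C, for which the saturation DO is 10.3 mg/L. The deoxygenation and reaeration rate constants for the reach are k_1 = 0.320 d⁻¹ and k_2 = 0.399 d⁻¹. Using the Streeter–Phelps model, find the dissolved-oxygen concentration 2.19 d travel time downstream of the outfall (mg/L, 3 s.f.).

DO ≈ 7.11 mg/L

Mixed DO = (18.3×7.87 + 1.03×1.42)/(18.3+1.03) = 145.5/19.33 = 7.526 mg/L.
Mixed L₀ = (18.3×2.54 + 1.03×74.3)/(19.33) = 123.0/19.33 = 6.364 mg/L.
Initial deficit D₀ = C_s − DO₀ = 10.3 − 7.526 = 2.774 mg/L.
D(2.19) = [0.320×6.364/(0.399−0.320)](e^(−0.320×2.19) − e^(−0.399×2.19)) + 2.774 e^(−0.399×2.19)
= 25.78 × (0.4962 − 0.4174) + 2.774 × 0.4174 = 3.190 mg/L.
DO = 10.3 − 3.190 = 7.110 mg/L.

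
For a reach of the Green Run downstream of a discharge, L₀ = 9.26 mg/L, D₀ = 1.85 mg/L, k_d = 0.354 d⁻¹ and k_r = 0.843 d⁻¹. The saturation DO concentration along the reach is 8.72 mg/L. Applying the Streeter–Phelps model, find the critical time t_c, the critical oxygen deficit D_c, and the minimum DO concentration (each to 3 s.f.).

t_c = [1/(k_r−k_d)] ln[(k_r/k_d)(1 − D₀(k_r−k_d)/(k_d L₀))]
= [1/(0.843−0.354)] ln[(0.843/0.354)(1 − 1.85×0.4890/(0.354×9.26))]
= (1/0.4890) ln[2.381 × 0.7240] = 2.045 × ln(1.724) = 2.045 × 0.5447 = 1.114 d.
L(t_c) = L₀ e^(−k_d t_c) = 9.26 × 0.6741 = 6.242 mg/L, and at the critical point k_r D_c = k_d L, so D_c = (0.354/0.843) × 6.242 = 2.621 mg/L.
Minimum DO = C_s − D_c = 8.72 − 2.621 = 6.099 mg/L.

t_c ≈ 1.11 d; D_c ≈ 2.62 mg/L; min DO ≈ 6.10 mg/L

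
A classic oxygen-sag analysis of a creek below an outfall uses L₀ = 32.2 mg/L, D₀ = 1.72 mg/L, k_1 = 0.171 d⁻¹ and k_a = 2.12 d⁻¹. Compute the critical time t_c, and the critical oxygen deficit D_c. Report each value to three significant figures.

t_c ≈ 0.810 d; D_c ≈ 2.26 mg/L

With k_a/k_1 = 12.40 and 1 − D₀(k_a−k_1)/(k_1 L₀) = 0.3912,
t_c = ln(12.40 × 0.3912) / (2.12 − 0.171) = ln(4.850) / 1.949 = 1.579/1.949 = 0.8101 d.
D_c = (k_1/k_a) L₀ e^(−k_1 t_c) = (0.171/2.12) × 32.2 × e^(−0.171×0.8101) = 0.08066 × 32.2 × 0.8706 = 2.261 mg/L.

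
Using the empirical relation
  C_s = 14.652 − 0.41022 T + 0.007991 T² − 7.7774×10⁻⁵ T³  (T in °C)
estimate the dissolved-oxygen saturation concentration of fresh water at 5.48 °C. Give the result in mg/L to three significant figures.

C_s ≈ 12.6 mg/L

C_s = 14.652 − 0.41022×5.48 + 0.007991×5.48² − 7.7774×10⁻⁵×5.48³ = 12.63 mg/L.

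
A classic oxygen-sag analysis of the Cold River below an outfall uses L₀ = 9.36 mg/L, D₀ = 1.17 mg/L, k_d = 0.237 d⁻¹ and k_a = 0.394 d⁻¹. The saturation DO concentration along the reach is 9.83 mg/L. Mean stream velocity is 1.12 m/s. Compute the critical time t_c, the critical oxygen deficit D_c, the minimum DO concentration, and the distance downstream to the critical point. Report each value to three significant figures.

t_c ≈ 2.69 d; D_c ≈ 2.98 mg/L; min DO ≈ 6.85 mg/L; x_c ≈ 260 km

At the critical point dD/dt = 0, so k_d L₀ e^(−k_d t) = k_a D. Substituting D(t) from the Streeter–Phelps equation and solving for t gives
t_c = ln[(k_a/k_d)(1 − D₀(k_a−k_d)/(k_d L₀))] / (k_a−k_d).
Here k_a−k_d = 0.1570 d⁻¹ and 1 − D₀(k_a−k_d)/(k_d L₀) = 1 − 1.17×0.1570/(0.237×9.36) = 0.9172, so
t_c = ln(1.662 × 0.9172) / 0.1570 = 0.4219 / 0.1570 = 2.687 d.
L(t_c) = L₀ e^(−k_d t_c) = 9.36 × 0.5290 = 4.951 mg/L, and at the critical point k_a D_c = k_d L, so D_c = (0.237/0.394) × 4.951 = 2.978 mg/L.
Minimum DO = C_s − D_c = 9.83 − 2.978 = 6.852 mg/L.
x_c = v t_c = 1.12 m/s × 2.687 d × 86400 s/d = 260000 m ≈ 260 km.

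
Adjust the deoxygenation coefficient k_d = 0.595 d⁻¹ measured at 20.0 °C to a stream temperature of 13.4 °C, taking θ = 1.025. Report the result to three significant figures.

k_d ≈ 0.506 d⁻¹

k_d(T₂) = k_d(T₁) · θ^(T₂−T₁) = 0.595 × 1.025^(13.4−20.0)
= 0.595 × 1.025^-6.60 = 0.595 × 0.8496 = 0.5055 d⁻¹.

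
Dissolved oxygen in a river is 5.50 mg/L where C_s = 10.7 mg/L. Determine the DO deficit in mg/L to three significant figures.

D ≈ 5.20 mg/L

D = C_s − C = 10.7 − 5.50 = 5.20 mg/L.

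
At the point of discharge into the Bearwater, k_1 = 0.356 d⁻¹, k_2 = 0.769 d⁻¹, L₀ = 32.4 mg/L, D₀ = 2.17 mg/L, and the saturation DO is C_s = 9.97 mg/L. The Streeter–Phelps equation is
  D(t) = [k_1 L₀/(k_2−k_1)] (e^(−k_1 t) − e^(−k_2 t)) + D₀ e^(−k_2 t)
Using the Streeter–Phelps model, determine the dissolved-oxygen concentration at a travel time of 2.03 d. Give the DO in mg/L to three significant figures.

DO ≈ 1.82 mg/L

k_1 L₀/(k_2−k_1) = 0.356×32.4/(0.769−0.356) = 11.53/0.4130 = 27.93 mg/L.
e^(−k_1 t) = e^(−0.356×2.030) = 0.4854; e^(−k_2 t) = e^(−0.769×2.030) = 0.2099.
D = 27.93 × (0.4854 − 0.2099) + 2.17 × 0.2099 = 7.695 + 0.4555 = 8.151 mg/L.
DO = C_s − D = 9.97 − 8.151 = 1.819 mg/L.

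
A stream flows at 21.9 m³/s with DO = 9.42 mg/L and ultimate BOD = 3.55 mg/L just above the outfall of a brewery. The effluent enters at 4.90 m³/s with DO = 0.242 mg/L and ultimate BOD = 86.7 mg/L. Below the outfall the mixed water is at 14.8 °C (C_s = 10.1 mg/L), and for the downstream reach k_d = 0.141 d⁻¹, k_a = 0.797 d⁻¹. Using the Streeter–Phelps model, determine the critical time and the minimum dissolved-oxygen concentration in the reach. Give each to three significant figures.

t_c ≈ 1.30 d; minimum DO ≈ 7.34 mg/L

Mixed DO = (21.9×9.42 + 4.90×0.242)/(21.9+4.90) = 207.5/26.80 = 7.742 mg/L.
Mixed L₀ = (21.9×3.55 + 4.90×86.7)/(26.80) = 502.6/26.80 = 18.75 mg/L.
Initial deficit D₀ = C_s − DO₀ = 10.1 − 7.742 = 2.358 mg/L.
t_c = (1/0.6560) ln[(0.797/0.141)(1 − 2.358×0.6560/(0.141×18.75))] = 1.524 × ln(2.346) = 1.300 d.
D_c = (0.141/0.797) × 18.75 × e^(−0.141×1.300) = 0.1769 × 18.75 × 0.8326 = 2.762 mg/L.
Minimum DO = 10.1 − 2.762 = 7.338 mg/L.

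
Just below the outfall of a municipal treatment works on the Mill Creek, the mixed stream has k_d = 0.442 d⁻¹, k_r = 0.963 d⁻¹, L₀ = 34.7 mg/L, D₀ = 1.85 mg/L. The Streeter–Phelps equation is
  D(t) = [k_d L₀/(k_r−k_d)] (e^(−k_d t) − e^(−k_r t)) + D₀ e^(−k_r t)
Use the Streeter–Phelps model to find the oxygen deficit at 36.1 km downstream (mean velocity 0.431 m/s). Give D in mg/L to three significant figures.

Travel time t = x/v = 36.1 km / (0.431 m/s) = 36100 m / 0.431 m/s = 83760 s = 0.9694 d.
k_d L₀/(k_r−k_d) = 0.442×34.7/(0.963−0.442) = 15.34/0.5210 = 29.44 mg/L.
e^(−k_d t) = e^(−0.442×0.9694) = 0.6515; e^(−k_r t) = e^(−0.963×0.9694) = 0.3932.
D = 29.44 × (0.6515 − 0.3932) + 1.85 × 0.3932 = 7.605 + 0.7273 = 8.333 mg/L.

D ≈ 8.33 mg/L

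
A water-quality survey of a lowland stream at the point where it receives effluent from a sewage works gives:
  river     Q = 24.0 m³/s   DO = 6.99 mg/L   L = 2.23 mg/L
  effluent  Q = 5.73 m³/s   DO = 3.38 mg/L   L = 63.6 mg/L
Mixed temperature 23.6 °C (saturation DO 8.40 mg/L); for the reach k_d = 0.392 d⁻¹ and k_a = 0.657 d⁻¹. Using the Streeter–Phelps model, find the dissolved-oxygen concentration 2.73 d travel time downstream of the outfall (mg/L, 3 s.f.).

Mixed DO = (24.0×6.99 + 5.73×3.38)/(24.0+5.73) = 187.1/29.73 = 6.294 mg/L.
Mixed L₀ = (24.0×2.23 + 5.73×63.6)/(29.73) = 417.9/29.73 = 14.06 mg/L.
Initial deficit D₀ = C_s − DO₀ = 8.40 − 6.294 = 2.106 mg/L.
D(2.73) = [0.392×14.06/(0.657−0.392)](e^(−0.392×2.73) − e^(−0.657×2.73)) + 2.106 e^(−0.657×2.73)
= 20.80 × (0.3430 − 0.1664) + 2.106 × 0.1664 = 4.023 mg/L.
DO = 8.40 − 4.023 = 4.377 mg/L.

DO ≈ 4.38 mg/L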